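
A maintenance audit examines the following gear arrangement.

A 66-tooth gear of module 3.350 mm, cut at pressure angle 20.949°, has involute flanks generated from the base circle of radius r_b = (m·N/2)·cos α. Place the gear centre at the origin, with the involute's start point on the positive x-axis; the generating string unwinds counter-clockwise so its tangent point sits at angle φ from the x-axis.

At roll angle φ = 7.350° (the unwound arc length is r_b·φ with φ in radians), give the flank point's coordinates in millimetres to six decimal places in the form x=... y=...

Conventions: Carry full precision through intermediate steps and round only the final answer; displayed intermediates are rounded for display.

x=104.088538 y=0.072530

recognized (one wheel, involute flank): single-mesh tooth geometry, m = 3.350, N = 66
pitch radius r_p = m·N/2 = 3.350·66/2 = 110.550000
base radius r_b = r_p·cos α = 110.550000·cos 20.949° = 103.242540
roll angle φ = 7.350° = 0.12828170 rad
x = r_b·(cos φ + φ·sin φ) = 104.088538
y = r_b·(sin φ − φ·cos φ) = 0.072530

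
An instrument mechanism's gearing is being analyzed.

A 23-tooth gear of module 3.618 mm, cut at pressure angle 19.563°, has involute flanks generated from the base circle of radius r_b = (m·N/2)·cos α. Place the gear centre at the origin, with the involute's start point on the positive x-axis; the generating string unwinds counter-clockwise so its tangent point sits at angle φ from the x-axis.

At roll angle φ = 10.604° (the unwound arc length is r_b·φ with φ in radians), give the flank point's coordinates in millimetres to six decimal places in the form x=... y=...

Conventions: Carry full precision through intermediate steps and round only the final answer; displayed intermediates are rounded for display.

recognized (one wheel, involute flank): single-mesh tooth geometry, m = 3.618, N = 23
pitch radius r_p = m·N/2 = 3.618·23/2 = 41.607000
base radius r_b = r_p·cos α = 41.607000·cos 19.563° = 39.205189
roll angle φ = 10.604° = 0.18507471 rad
x = r_b·(cos φ + φ·sin φ) = 39.870891
y = r_b·(sin φ − φ·cos φ) = 0.082561

x=39.870891 y=0.082561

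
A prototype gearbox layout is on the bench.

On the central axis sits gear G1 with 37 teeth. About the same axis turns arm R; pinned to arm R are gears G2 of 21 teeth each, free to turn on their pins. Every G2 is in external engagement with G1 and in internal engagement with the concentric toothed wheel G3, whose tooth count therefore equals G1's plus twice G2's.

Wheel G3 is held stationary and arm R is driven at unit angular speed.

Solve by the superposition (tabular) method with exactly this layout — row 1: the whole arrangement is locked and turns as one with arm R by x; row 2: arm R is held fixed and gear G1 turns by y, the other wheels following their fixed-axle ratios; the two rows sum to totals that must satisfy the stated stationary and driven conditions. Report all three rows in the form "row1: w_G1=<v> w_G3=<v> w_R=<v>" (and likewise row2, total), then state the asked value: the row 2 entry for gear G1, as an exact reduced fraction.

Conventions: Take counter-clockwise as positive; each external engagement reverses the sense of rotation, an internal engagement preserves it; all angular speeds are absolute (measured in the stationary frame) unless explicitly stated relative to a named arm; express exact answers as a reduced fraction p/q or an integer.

recognized (axles ride arm R): planetary set, 37/21/79 teeth
superposition row 1 [locked train]: every member turns x
row 2: sun turns y, ring = −(37/79)·y, arm 0
boundary: total ω_ring = x − (37/79)·y = 0 and total ω_arm = x = 1  ⇒  y = 79/37, x = 1
row 2 ring = −(37/79)·79/37 = -1
totals (row 1 + row 2): sun 1 + 79/37 = 116/37, ring 1 + (-1) = 0, arm 1 + 0 = 1
asked cell (row2, sun) = 79/37

row1: w_G1=1 w_G3=1 w_R=1
row2: w_G1=79/37 w_G3=-1 w_R=0
total: w_G1=116/37 w_G3=0 w_R=1
asked value: 79/37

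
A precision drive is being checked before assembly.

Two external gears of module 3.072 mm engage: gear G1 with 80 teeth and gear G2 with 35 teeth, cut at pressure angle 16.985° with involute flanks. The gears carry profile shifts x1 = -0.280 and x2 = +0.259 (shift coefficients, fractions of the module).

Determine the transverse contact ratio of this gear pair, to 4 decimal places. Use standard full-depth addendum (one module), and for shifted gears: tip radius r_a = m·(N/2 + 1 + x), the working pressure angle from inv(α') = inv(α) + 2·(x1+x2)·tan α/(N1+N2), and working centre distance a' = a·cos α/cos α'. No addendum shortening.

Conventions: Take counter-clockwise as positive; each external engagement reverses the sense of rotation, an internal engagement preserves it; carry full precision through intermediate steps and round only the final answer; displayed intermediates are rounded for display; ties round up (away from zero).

recognized (one external pair, fixed centres): single-mesh tooth geometry, m = 3.072, N1 = 80, N2 = 35
base radii: r_b1 = 117.520130, r_b2 = 51.415057
tip radii: r_a1 = 125.091840, r_a2 = 57.627648
inv(α') = inv(16.985°) + 2·(-0.280+0.259)·tan α/(80+35) = 0.00888871  ⇒  α' = 16.91620°
a' = a·cos α / cos α' = 176.6400·cos 16.985°/cos 16.91620° = 176.575361
action lengths: √(r_a1²−r_b1²) = 42.860092, √(r_a2²−r_b2²) = 26.027634
base pitch p_b = π·m·cos α = 9.230009
CR = (42.860092 + 26.027634 − 176.575361·sin 16.91620°)/9.230009 = 1.896978
contact ratio ≈ 1.8970

1.8970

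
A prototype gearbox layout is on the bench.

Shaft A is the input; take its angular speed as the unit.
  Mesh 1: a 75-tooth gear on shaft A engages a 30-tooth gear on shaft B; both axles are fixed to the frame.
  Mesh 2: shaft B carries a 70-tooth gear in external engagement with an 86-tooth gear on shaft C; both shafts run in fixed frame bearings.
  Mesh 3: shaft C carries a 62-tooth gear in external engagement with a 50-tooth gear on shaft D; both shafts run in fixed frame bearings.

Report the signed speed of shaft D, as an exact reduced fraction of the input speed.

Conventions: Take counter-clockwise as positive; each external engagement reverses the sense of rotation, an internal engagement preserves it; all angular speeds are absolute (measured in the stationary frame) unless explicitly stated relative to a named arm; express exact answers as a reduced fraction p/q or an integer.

-217/86

3-mesh fixed-axis compound train (all bearings frame-fixed)
mesh 1 [75T→30T]: |ω|/ω_in = 1×75/30 = 5/2, sense flips to −
mesh 2 [70T→86T]: |ω|/ω_in = (5/2)×70/86 = 175/86, sense flips to +
mesh 3 [62T→50T]: |ω|/ω_in = (175/86)×62/50 = 217/86, sense flips to −
signed output speed (× input speed) = -217/86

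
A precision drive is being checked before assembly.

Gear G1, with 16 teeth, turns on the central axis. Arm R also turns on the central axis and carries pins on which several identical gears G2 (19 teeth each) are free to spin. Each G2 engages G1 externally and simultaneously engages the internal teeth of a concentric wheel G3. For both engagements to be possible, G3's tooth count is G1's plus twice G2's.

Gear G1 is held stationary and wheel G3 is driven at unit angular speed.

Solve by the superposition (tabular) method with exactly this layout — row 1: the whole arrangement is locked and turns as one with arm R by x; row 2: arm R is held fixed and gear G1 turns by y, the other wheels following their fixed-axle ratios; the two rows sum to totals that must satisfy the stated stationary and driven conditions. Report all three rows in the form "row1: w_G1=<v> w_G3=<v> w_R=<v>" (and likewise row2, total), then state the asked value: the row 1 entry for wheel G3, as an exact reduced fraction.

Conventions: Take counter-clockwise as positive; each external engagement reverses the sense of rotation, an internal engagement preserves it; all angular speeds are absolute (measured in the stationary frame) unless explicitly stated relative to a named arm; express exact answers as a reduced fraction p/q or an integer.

topology: planetary set — G1 16T / G2 19T / G3 54T, arm = carrier (Willis)
row 1 — lock + rotate with arm: ω_sun = ω_ring = ω_arm = x
superposition row 2 [arm held]: sun y, ring −(16/54)·y, arm 0
boundary: total ω_sun = x + y = 0 and total ω_ring = x − (16/54)·y = 1  ⇒  y = -27/35, x = 27/35
row 2 ring = −(16/54)·(-27/35) = 8/35
totals (row 1 + row 2): sun 27/35 + (-27/35) = 0, ring 27/35 + 8/35 = 1, arm 27/35 + 0 = 27/35
asked cell (row1, ring) = 27/35

row1: w_G1=27/35 w_G3=27/35 w_R=27/35
row2: w_G1=-27/35 w_G3=8/35 w_R=0
total: w_G1=0 w_G3=1 w_R=27/35
asked value: 27/35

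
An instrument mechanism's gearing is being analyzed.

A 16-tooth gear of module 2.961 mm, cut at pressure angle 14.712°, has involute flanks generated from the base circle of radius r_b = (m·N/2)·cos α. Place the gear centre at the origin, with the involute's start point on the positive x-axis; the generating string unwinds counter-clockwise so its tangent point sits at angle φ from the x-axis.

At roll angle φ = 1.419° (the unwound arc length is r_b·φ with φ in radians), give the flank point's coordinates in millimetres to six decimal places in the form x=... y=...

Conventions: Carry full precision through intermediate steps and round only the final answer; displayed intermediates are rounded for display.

x=22.918405 y=0.000116

single-mesh involute tooth geometry (16T wheel at module 2.961)
pitch radius r_p = m·N/2 = 2.961·16/2 = 23.688000
base radius r_b = r_p·cos α = 23.688000·cos 14.712° = 22.911379
roll angle φ = 1.419° = 0.02476622 rad
x = r_b·(cos φ + φ·sin φ) = 22.918405
y = r_b·(sin φ − φ·cos φ) = 0.000116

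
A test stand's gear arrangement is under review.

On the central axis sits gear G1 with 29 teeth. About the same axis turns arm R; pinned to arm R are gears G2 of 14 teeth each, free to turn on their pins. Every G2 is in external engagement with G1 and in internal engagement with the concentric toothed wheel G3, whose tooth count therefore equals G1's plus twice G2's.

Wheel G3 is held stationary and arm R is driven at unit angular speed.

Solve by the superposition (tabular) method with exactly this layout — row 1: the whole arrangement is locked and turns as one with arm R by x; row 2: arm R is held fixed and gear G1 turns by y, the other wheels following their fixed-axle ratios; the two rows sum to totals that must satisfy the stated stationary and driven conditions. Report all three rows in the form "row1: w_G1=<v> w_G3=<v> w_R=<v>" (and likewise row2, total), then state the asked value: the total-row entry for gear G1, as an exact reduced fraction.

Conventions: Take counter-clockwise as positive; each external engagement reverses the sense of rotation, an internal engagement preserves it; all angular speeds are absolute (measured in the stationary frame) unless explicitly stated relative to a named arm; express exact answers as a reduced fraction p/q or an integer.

class = planetary set [G3 = 29+2·14 = 57; Willis about the carrier]
row 1 (train locked, turned with arm): all members turn x
row 2 — arm fixed, fixed-axis ratios: sun y, ring −(29/57)·y, arm 0
boundary: total ω_ring = x − (29/57)·y = 0 and total ω_arm = x = 1  ⇒  y = 57/29, x = 1
row 2 ring = −(29/57)·57/29 = -1
totals (row 1 + row 2): sun 1 + 57/29 = 86/29, ring 1 + (-1) = 0, arm 1 + 0 = 1
asked cell (total, sun) = 86/29

row1: w_G1=1 w_G3=1 w_R=1
row2: w_G1=57/29 w_G3=-1 w_R=0
total: w_G1=86/29 w_G3=0 w_R=1
asked value: 86/29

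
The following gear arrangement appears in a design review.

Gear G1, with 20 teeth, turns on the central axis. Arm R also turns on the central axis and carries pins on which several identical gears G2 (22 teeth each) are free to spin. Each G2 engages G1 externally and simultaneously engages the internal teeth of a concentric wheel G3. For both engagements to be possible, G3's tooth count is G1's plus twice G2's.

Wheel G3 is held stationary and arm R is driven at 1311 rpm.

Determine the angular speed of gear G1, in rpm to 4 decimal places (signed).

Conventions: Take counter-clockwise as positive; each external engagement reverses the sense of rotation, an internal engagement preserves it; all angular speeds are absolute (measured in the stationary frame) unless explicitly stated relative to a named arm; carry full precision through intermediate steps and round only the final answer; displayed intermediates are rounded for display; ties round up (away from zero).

topology: planetary set — G1 20T / G2 22T / G3 64T, arm = carrier (Willis)
normalise by the input: solve with ω_arm = 1, then scale by 1311 rpm
ring teeth: 20 + 2·22 = 64
20(ω_sun−ω_arm) = −64(ω_ring−ω_arm),  ω_ring = 0, ω_arm = 1
ω_sun = 1 − (64/20)(0−1) = 21/5
scale: ω_sun = 21/5 × 1311 rpm = +5506.2000 rpm

+5506.2000 rpm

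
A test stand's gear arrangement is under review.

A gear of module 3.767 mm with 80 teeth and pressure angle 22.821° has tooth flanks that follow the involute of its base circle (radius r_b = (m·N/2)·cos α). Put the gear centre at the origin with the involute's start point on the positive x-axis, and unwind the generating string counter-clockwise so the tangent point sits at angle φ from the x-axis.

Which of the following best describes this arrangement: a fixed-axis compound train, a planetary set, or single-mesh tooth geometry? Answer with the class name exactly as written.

topology: single-mesh involute geometry — m = 3.767, N = 80
classification: single-mesh tooth geometry

single-mesh tooth geometry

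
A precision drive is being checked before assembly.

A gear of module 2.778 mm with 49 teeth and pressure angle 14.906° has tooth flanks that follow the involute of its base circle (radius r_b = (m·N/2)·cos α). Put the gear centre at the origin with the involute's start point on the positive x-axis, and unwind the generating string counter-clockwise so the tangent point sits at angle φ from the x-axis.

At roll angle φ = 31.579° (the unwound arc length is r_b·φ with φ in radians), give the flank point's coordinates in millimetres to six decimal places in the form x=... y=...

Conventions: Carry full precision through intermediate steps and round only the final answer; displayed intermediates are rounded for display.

class = single-mesh tooth geometry [base-circle involute, m = 2.778, 49T]
pitch radius r_p = m·N/2 = 2.778·49/2 = 68.061000
base radius r_b = r_p·cos α = 68.061000·cos 14.906° = 65.770689
roll angle φ = 31.579° = 0.55115752 rad
x = r_b·(cos φ + φ·sin φ) = 75.014472
y = r_b·(sin φ − φ·cos φ) = 3.560310

x=75.014472 y=3.560310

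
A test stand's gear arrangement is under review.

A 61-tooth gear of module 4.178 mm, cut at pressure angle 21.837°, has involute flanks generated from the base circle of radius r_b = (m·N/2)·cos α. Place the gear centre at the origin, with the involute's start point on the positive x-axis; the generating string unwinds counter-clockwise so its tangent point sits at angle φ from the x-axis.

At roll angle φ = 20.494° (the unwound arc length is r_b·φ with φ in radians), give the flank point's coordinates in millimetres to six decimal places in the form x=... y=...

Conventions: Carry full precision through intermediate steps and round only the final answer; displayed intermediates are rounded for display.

topology: single-mesh involute geometry — m = 4.178, N = 61
pitch radius r_p = m·N/2 = 4.178·61/2 = 127.429000
base radius r_b = r_p·cos α = 127.429000·cos 21.837° = 118.285436
roll angle φ = 20.494° = 0.35768778 rad
x = r_b·(cos φ + φ·sin φ) = 125.611879
y = r_b·(sin φ − φ·cos φ) = 1.781377

x=125.611879 y=1.781377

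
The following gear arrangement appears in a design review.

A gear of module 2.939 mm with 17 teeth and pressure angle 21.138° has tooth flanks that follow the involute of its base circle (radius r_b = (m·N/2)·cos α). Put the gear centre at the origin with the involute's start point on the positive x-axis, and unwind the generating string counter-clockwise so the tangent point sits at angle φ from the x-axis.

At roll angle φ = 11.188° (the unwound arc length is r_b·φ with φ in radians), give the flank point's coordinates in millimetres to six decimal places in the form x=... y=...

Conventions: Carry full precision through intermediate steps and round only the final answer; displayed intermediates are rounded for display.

topology: single-mesh involute geometry — m = 2.939, N = 17
pitch radius r_p = m·N/2 = 2.939·17/2 = 24.981500
base radius r_b = r_p·cos α = 24.981500·cos 21.138° = 23.300609
roll angle φ = 11.188° = 0.19526744 rad
x = r_b·(cos φ + φ·sin φ) = 23.740602
y = r_b·(sin φ − φ·cos φ) = 0.057607

x=23.740602 y=0.057607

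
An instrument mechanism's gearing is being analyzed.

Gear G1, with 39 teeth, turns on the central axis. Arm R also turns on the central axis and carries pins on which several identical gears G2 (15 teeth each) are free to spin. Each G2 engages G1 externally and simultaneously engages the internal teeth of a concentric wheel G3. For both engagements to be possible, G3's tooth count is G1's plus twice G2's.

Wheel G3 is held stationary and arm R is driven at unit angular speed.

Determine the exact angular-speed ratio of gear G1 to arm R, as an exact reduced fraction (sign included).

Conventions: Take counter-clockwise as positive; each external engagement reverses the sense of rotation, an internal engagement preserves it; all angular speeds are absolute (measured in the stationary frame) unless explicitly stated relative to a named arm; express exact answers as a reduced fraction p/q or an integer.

36/13

planetary set (39T centre, 15T on arm, 69T internal) — Willis relation
ring teeth: 39 + 2·15 = 69
39(ω_sun−ω_arm) = −69(ω_ring−ω_arm),  ω_ring = 0, ω_arm = 1
ω_sun = 1 − (69/39)(0−1) = 36/13
ω_out/ω_in = 36/13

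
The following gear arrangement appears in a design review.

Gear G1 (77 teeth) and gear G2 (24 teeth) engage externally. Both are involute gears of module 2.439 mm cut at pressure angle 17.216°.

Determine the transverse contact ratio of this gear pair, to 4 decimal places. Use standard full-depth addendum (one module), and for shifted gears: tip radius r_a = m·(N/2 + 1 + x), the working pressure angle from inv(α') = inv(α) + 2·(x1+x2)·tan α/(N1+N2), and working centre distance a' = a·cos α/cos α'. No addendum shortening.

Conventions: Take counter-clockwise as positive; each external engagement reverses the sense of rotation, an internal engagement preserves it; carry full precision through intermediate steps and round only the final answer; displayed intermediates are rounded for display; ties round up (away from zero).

recognized (one external pair, fixed centres): single-mesh tooth geometry, m = 2.439, N1 = 77, N2 = 24
base radii: r_b1 = 89.694313, r_b2 = 27.956669
tip radii: r_a1 = 96.340500, r_a2 = 31.707000
no profile shift: α' = α, a' = a
action lengths: √(r_a1²−r_b1²) = 35.162794, √(r_a2²−r_b2²) = 14.958559
base pitch p_b = π·m·cos α = 7.319039
CR = (35.162794 + 14.958559 − 123.169500·sin 17.21600°)/7.319039 = 1.867224
contact ratio ≈ 1.8672

1.8672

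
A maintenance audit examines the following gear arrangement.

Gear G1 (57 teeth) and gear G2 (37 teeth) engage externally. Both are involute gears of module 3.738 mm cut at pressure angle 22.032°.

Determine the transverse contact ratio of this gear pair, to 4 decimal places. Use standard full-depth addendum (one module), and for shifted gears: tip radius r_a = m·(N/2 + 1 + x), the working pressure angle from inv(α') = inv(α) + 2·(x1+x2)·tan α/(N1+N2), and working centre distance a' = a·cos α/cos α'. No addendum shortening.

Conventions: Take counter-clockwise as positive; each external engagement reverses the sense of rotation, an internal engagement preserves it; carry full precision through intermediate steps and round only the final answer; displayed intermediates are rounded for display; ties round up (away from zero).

1.6406

class = single-mesh tooth geometry [involute pair 57T × 37T, m = 3.738]
base radii: r_b1 = 98.753373, r_b2 = 64.103067
tip radii: r_a1 = 110.271000, r_a2 = 72.891000
no profile shift: α' = α, a' = a
action lengths: √(r_a1²−r_b1²) = 49.065922, √(r_a2²−r_b2²) = 34.697186
base pitch p_b = π·m·cos α = 10.885715
CR = (49.065922 + 34.697186 − 175.686000·sin 22.03200°)/10.885715 = 1.640591
contact ratio ≈ 1.6406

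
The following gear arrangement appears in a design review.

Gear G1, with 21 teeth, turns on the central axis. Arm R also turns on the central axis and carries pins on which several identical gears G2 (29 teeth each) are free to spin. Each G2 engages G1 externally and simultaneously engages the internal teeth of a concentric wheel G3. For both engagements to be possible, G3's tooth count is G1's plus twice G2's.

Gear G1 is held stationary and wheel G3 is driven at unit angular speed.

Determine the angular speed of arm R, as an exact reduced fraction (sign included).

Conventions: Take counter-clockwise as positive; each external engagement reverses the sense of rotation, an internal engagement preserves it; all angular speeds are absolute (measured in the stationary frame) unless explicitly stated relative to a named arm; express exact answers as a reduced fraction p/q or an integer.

79/100

planetary set (21T centre, 29T on arm, 79T internal) — Willis relation
ring teeth: 21 + 2·29 = 79
21(ω_sun−ω_arm) = −79(ω_ring−ω_arm),  ω_sun = 0, ω_ring = 1
21(0−ω_arm) = −79(1−ω_arm)  ⇒  100·ω_arm = 79  ⇒  ω_arm = 79/100
exact speed ratio = 79/100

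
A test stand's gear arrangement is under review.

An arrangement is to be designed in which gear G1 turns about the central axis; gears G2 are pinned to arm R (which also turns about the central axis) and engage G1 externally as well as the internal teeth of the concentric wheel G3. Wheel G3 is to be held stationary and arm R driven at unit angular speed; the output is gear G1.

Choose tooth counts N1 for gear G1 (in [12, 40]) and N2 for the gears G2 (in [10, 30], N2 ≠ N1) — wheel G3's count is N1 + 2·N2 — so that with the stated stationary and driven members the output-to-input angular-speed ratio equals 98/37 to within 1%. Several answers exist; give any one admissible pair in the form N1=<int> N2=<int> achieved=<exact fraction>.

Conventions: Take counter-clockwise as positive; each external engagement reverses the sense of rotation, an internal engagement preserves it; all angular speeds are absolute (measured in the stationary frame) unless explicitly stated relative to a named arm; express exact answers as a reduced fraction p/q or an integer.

N1=37 N2=12 achieved=98/37

class = planetary set [ratio 98/37 wanted; Willis about the carrier]
Willis with ω_ring = 0: ω_sun/ω_arm = (N1+N3)/N1; set equal to 98/37  ⇒  N3/N1 = 98/37 − 1 = 61/37
N3 = N1 + 2·N2  ⇒  N2/N1 = (N3/N1 − 1)/2 = (61/37 − 1)/2 = 12/37
smallest multiple with N1 ≥ 12 and N2 ≥ 10: k = 1  ⇒  N1 = 1·37 = 37, N2 = 1·12 = 12 (N1 ≤ 40, N2 ≤ 30, N2 ≠ N1 ✓), N3 = 37 + 2·12 = 61
check: (N1+N3)/N1 with N1 = 37, N3 = 61 gives 98/37; |achieved − target| = 0 ≤ 49/1850 ✓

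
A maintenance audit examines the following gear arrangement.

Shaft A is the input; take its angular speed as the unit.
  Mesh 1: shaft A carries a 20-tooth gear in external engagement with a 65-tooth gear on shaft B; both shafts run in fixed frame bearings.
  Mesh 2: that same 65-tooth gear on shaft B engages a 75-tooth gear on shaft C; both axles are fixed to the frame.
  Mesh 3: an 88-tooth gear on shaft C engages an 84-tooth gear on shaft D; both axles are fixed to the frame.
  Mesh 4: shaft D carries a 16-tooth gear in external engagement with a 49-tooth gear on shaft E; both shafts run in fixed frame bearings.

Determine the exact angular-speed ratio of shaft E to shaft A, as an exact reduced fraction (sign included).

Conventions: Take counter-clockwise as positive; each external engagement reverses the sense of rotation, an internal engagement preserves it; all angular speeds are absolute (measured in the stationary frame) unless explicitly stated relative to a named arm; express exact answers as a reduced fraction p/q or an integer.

class = fixed-axis compound train [4 meshes; 4 ratios multiply, 4 sense flips]
mesh 1 [20T→65T]: running ratio 4/13, sense −
mesh 2 [65T→75T]: running ratio 4/15, sense +
mesh 3 [88T→84T]: running ratio 88/315, sense −
mesh 4 [16T→49T]: running ratio 1408/15435, sense +
ω_out/ω_in = 1408/15435

1408/15435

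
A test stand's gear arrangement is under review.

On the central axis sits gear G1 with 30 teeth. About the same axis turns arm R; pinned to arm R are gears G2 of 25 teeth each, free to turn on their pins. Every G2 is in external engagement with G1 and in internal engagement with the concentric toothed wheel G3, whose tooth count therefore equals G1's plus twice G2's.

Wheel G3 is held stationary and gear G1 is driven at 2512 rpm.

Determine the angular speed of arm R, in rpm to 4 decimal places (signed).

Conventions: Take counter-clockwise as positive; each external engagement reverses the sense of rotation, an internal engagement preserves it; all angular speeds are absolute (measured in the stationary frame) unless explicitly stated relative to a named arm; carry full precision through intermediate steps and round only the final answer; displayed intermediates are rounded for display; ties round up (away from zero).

+685.0909 rpm

topology: planetary set — G1 30T / G2 25T / G3 80T, arm = carrier (Willis)
normalise by the input: solve with ω_sun = 1, then scale by 2512 rpm
ring teeth: 30 + 2·25 = 80
30(ω_sun−ω_arm) = −80(ω_ring−ω_arm),  ω_ring = 0, ω_sun = 1
30(1−ω_arm) = −80(0−ω_arm)  ⇒  110·ω_arm = 30  ⇒  ω_arm = 3/11
scale: ω_arm = 3/11 × 2512 rpm = +685.0909 rpm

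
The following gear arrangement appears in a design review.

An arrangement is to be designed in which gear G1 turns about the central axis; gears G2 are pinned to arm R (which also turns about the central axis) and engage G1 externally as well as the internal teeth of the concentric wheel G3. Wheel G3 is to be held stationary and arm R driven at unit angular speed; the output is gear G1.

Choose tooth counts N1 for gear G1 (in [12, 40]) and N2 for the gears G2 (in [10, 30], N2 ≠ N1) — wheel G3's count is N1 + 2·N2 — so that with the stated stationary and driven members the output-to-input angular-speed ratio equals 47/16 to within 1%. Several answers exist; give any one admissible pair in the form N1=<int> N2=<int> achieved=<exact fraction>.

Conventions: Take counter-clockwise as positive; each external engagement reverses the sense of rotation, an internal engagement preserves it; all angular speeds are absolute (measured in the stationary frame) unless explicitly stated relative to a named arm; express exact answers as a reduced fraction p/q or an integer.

N1=32 N2=15 achieved=47/16

topology: planetary set — design target 47/16, arm = carrier (Willis)
Willis with ω_ring = 0: ω_sun/ω_arm = (N1+N3)/N1; set equal to 47/16  ⇒  N3/N1 = 47/16 − 1 = 31/16
N3 = N1 + 2·N2  ⇒  N2/N1 = (N3/N1 − 1)/2 = (31/16 − 1)/2 = 15/32
smallest multiple with N1 ≥ 12 and N2 ≥ 10: k = 1  ⇒  N1 = 1·32 = 32, N2 = 1·15 = 15 (N1 ≤ 40, N2 ≤ 30, N2 ≠ N1 ✓), N3 = 32 + 2·15 = 62
check: (N1+N3)/N1 with N1 = 32, N3 = 62 gives 47/16; |achieved − target| = 0 ≤ 47/1600 ✓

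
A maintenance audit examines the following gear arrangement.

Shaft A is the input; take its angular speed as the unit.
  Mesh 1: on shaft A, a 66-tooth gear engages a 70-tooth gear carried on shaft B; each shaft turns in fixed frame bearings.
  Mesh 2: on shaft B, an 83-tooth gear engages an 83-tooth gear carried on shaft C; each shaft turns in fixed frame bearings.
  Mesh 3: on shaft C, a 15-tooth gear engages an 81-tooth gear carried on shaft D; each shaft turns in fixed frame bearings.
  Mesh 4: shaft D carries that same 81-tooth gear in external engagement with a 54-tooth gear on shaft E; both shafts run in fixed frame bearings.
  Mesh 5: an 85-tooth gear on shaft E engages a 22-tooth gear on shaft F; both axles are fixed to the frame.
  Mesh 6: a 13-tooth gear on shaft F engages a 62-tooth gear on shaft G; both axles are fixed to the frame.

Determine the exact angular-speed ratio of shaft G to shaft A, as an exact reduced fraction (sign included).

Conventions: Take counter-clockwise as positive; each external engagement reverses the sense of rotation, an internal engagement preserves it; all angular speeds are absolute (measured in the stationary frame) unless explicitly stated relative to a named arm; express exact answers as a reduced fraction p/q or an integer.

class = fixed-axis compound train [6 meshes; 6 ratios multiply, 6 sense flips]
mesh 1 [66T→70T]: running ratio 33/35, sense −
mesh 2 [83T→83T]: running ratio 33/35, sense +
mesh 3 [15T→81T]: running ratio 11/63, sense −
mesh 4 [81T→54T]: running ratio 11/42, sense +
mesh 5 [85T→22T]: running ratio 85/84, sense −
mesh 6 [13T→62T]: running ratio 1105/5208, sense +
ω_out/ω_in = 1105/5208

1105/5208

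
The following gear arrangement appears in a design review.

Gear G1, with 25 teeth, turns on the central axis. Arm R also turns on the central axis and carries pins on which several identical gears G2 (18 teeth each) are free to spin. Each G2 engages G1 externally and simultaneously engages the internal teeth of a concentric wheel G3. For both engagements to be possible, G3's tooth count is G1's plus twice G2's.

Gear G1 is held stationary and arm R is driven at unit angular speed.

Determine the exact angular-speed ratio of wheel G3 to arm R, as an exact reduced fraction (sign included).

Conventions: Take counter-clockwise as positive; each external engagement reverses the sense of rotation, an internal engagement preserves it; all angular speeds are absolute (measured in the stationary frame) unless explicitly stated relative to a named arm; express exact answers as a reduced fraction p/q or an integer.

class = planetary set [G3 = 25+2·18 = 61; Willis about the carrier]
ring teeth: 25 + 2·18 = 61
25(ω_sun−ω_arm) = −61(ω_ring−ω_arm),  ω_sun = 0, ω_arm = 1
ω_ring = 1 − (25/61)(0−1) = 86/61
ω_out/ω_in = 86/61

86/61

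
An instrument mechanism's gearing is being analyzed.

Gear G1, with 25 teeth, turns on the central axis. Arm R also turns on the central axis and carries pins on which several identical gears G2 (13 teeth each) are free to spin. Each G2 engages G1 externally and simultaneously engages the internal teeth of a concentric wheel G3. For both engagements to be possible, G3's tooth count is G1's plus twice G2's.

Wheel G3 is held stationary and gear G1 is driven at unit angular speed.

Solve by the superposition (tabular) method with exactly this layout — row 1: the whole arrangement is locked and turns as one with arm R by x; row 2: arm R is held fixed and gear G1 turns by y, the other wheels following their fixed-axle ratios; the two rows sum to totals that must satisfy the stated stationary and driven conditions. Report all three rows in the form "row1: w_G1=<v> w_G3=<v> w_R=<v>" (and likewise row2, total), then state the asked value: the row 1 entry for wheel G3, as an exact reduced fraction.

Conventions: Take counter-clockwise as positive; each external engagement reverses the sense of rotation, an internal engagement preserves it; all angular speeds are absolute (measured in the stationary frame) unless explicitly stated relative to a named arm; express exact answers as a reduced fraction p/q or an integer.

recognized (axles ride arm R): planetary set, 25/13/51 teeth
row 1 — lock + rotate with arm: ω_sun = ω_ring = ω_arm = x
superposition row 2 [arm held]: sun y, ring −(25/51)·y, arm 0
boundary: total ω_ring = x − (25/51)·y = 0 and total ω_sun = x + y = 1  ⇒  y = 51/76, x = 25/76
row 2 ring = −(25/51)·51/76 = -25/76
totals (row 1 + row 2): sun 25/76 + 51/76 = 1, ring 25/76 + (-25/76) = 0, arm 25/76 + 0 = 25/76
asked cell (row1, ring) = 25/76

row1: w_G1=25/76 w_G3=25/76 w_R=25/76
row2: w_G1=51/76 w_G3=-25/76 w_R=0
total: w_G1=1 w_G3=0 w_R=25/76
asked value: 25/76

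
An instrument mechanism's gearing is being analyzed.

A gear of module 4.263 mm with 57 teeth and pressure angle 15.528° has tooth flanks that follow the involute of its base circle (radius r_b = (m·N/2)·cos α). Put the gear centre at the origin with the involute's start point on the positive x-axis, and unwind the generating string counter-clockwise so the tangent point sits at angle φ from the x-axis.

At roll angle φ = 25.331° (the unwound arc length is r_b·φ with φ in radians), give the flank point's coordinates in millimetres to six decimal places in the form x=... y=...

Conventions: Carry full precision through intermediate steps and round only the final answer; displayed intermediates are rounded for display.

x=127.948287 y=3.306489

topology: single-mesh involute geometry — m = 4.263, N = 57
pitch radius r_p = m·N/2 = 4.263·57/2 = 121.495500
base radius r_b = r_p·cos α = 121.495500·cos 15.528° = 117.060883
roll angle φ = 25.331° = 0.44210935 rad
x = r_b·(cos φ + φ·sin φ) = 127.948287
y = r_b·(sin φ − φ·cos φ) = 3.306489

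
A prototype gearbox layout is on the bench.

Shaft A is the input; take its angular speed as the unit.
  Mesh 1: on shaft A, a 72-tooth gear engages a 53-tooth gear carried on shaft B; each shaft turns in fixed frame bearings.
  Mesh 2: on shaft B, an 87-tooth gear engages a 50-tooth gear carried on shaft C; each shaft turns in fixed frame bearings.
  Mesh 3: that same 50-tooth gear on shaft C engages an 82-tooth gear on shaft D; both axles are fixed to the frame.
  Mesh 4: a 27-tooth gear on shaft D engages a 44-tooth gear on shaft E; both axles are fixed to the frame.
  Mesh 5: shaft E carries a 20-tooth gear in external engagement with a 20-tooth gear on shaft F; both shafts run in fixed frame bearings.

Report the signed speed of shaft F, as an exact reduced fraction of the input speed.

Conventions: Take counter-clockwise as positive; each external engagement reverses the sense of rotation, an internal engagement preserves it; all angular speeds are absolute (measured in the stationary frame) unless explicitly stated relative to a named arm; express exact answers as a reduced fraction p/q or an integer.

5-mesh fixed-axis compound train (all bearings frame-fixed)
mesh 1 [72T→53T]: |ω|/ω_in = 1×72/53 = 72/53, sense flips to −
mesh 2 [87T→50T]: |ω|/ω_in = (72/53)×87/50 = 3132/1325, sense flips to +
mesh 3 [50T→82T]: |ω|/ω_in = (3132/1325)×50/82 = 3132/2173, sense flips to −
mesh 4 [27T→44T]: |ω|/ω_in = (3132/2173)×27/44 = 21141/23903, sense flips to +
mesh 5 [20T→20T]: |ω|/ω_in = (21141/23903)×20/20 = 21141/23903, sense flips to −
signed output speed (× input speed) = -21141/23903

-21141/23903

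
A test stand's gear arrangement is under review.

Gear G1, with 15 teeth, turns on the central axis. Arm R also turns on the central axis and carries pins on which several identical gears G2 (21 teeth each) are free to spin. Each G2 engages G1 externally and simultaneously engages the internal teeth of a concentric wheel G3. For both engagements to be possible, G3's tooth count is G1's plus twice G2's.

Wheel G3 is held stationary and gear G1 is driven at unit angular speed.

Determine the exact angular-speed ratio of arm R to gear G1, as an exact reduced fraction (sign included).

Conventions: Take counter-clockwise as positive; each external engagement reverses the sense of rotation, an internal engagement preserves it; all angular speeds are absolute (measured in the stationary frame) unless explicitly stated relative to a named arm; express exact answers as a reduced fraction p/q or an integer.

planetary set (15T centre, 21T on arm, 57T internal) — Willis relation
ring teeth: 15 + 2·21 = 57
15(ω_sun−ω_arm) = −57(ω_ring−ω_arm),  ω_ring = 0, ω_sun = 1
15(1−ω_arm) = −57(0−ω_arm)  ⇒  72·ω_arm = 15  ⇒  ω_arm = 5/24
ω_out/ω_in = 5/24

5/24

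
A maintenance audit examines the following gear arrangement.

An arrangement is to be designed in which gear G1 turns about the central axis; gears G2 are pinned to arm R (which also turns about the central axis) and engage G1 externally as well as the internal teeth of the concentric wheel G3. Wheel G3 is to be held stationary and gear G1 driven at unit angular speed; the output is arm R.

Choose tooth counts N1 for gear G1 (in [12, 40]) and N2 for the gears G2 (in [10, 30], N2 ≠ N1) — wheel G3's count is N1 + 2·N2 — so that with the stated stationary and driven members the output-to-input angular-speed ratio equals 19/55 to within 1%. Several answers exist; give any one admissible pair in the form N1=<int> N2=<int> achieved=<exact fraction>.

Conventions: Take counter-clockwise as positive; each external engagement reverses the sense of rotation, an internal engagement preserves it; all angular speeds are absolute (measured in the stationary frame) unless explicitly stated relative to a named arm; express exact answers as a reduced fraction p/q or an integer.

design class (target 19/55): planetary set
Willis with ω_ring = 0: ω_arm/ω_sun = N1/(N1+N3); set equal to 19/55  ⇒  N3/N1 = 1/(19/55) − 1 = 36/19
N3 = N1 + 2·N2  ⇒  N2/N1 = (N3/N1 − 1)/2 = (36/19 − 1)/2 = 17/38
smallest multiple with N1 ≥ 12 and N2 ≥ 10: k = 1  ⇒  N1 = 1·38 = 38, N2 = 1·17 = 17 (N1 ≤ 40, N2 ≤ 30, N2 ≠ N1 ✓), N3 = 38 + 2·17 = 72
check: N1/(N1+N3) with N1 = 38, N3 = 72 gives 19/55; |achieved − target| = 0 ≤ 19/5500 ✓

N1=38 N2=17 achieved=19/55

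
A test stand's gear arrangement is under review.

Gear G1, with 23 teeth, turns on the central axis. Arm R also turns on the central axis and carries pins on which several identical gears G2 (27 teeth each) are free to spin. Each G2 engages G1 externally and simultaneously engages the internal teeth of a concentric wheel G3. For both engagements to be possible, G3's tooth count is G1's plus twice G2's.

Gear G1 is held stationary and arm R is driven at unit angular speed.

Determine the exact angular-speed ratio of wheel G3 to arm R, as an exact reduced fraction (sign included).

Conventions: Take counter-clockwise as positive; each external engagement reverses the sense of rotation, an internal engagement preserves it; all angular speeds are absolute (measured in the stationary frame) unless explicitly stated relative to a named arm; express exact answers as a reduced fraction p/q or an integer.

class = planetary set [G3 = 23+2·27 = 77; Willis about the carrier]
ring teeth: 23 + 2·27 = 77
23(ω_sun−ω_arm) = −77(ω_ring−ω_arm),  ω_sun = 0, ω_arm = 1
ω_ring = 1 − (23/77)(0−1) = 100/77
ω_out/ω_in = 100/77

100/77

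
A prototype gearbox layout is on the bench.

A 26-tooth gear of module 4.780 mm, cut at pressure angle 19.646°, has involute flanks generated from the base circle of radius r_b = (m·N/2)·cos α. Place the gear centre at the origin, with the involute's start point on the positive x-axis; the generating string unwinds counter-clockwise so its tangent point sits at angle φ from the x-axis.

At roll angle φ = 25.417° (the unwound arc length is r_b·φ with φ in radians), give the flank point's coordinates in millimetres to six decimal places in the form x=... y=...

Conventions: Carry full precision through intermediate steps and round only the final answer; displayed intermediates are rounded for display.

x=64.000826 y=1.669696

single-mesh involute tooth geometry (26T wheel at module 4.780)
pitch radius r_p = m·N/2 = 4.780·26/2 = 62.140000
base radius r_b = r_p·cos α = 62.140000·cos 19.646° = 58.522696
roll angle φ = 25.417° = 0.44361034 rad
x = r_b·(cos φ + φ·sin φ) = 64.000826
y = r_b·(sin φ − φ·cos φ) = 1.669696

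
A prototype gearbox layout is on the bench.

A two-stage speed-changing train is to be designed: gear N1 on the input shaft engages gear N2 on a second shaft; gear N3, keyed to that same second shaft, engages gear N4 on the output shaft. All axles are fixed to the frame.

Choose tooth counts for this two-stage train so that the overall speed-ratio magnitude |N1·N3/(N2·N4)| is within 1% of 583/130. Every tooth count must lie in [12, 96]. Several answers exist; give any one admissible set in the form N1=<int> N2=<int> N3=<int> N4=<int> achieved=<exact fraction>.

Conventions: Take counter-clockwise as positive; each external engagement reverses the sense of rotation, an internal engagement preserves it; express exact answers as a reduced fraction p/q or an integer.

design class (target 583/130): fixed-axis compound train
target = 583/130 in lowest terms: an exact hit needs N1·N3 = k·583 and N2·N4 = k·130 for one integer k, every count in [12, 96]; additionally prefer no 1:1 stage (N1 ≠ N2, N3 ≠ N4)
k = 1: no 1:1-free in-range split of k·583 and k·130 into factor pairs; take k = 2
k = 2: N1·N3 = 1166 = 22·53, N2·N4 = 260 = 13·20
achieved = 22·53/(13·20) = 583/130; |achieved − target| = 0 ≤ 583/13000 ✓

N1=22 N2=13 N3=53 N4=20 achieved=583/130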